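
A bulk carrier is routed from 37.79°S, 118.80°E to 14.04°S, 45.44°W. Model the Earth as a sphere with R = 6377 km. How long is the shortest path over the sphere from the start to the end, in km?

14035 km

Haversine: a = sin²(Δφ/2)+cos φ₁ cos φ₂ sin²(Δλ/2) = 0.79459;  σ = 2·atan2(√a,√(1−a))
σ = 126.099° → d = Rσ = 6377·2.20084 = 14035 km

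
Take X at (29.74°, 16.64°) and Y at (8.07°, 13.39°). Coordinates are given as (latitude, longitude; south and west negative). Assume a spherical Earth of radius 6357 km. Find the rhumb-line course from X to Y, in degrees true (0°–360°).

188.0°

Δψ = ln[tan(π/4+φ₂/2)/tan(π/4+φ₁/2)] = -0.4028
Δλ = -0.0567 rad (taken the short way round)
course = atan2(Δλ, Δψ) = 188.02°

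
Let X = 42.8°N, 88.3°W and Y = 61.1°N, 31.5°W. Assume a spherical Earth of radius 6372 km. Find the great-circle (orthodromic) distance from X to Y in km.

4216 km

cos σ = sin φ₁ sin φ₂ + cos φ₁ cos φ₂ cos Δλ
      = sin(42.80°)sin(61.10°) + cos(42.80°)cos(61.10°)cos(56.80°) = 0.7890
σ = 37.909° → d = Rσ = 6372·0.66163 = 4216 km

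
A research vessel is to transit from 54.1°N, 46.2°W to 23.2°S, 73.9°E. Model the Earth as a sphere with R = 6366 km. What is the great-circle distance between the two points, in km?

14012 km

cos σ = sin φ₁ sin φ₂ + cos φ₁ cos φ₂ cos Δλ
      = sin(54.10°)sin(-23.20°) + cos(54.10°)cos(-23.20°)cos(120.10°) = -0.5894
σ = 126.115° → d = Rσ = 6366·2.20111 = 14012 km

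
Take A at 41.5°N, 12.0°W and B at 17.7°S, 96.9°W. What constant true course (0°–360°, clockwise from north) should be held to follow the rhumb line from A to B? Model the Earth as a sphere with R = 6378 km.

233.1°

Δψ = ln[tan(π/4+φ₂/2)/tan(π/4+φ₁/2)] = -1.1114
Δλ = -1.4818 rad (taken the short way round)
course = atan2(Δλ, Δψ) = 233.13°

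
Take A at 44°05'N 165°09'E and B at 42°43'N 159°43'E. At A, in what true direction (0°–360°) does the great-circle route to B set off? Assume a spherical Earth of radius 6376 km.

θ = atan2( sin Δλ·cos φ₂ ,  cos φ₁ sin φ₂ − sin φ₁ cos φ₂ cos Δλ )
  = atan2(-0.0696, -0.0216) = 252.79°

252.8°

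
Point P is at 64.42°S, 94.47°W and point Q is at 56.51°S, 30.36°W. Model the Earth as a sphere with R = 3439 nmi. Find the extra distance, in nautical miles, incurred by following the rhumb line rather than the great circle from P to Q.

78 nmi

Great circle: cos σ = sin φ₁ sin φ₂ + cos φ₁ cos φ₂ cos Δλ,  σ = 0.5428 rad → d_gc = 1866.7 nmi
Rhumb line: Δψ = +0.2817, q = Δφ/Δψ = 0.4901, d_rh = R√(Δφ²+q²Δλ²) = 1944.8 nmi
Excess = 1944.8 − 1866.7 = 78.1 ≈ 78 nmi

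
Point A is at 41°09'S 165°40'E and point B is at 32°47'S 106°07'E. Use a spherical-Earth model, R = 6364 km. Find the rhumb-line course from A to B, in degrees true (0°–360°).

Meridional parts: M(φ₁)=-0.7893, M(φ₂)=-0.6062 → ΔM = +0.1831;  Δλ = -1.0393 rad
tan C = Δλ / ΔM = -5.6760 → C = 279.99°

280.0°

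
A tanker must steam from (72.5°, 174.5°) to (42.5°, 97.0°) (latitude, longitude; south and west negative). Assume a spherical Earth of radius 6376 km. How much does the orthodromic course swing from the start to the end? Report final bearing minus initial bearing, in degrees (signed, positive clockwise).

-70.0°

At departure: θ₁ = atan2(sin Δλ cos φ₂, cos φ₁ sin φ₂ − sin φ₁ cos φ₂ cos Δλ) = 274.05°
At arrival: θ₂ = atan2(sin Δλ cos φ₁, −cos φ₂ sin φ₁ + sin φ₂ cos φ₁ cos Δλ) = 204.01°
Δθ = θ₂ − θ₁ = -70.0°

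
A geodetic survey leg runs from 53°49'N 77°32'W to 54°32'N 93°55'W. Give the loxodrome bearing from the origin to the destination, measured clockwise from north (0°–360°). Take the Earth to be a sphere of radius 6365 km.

Δψ = ln[tan(π/4+φ₂/2)/tan(π/4+φ₁/2)] = +0.0214
Δλ = -0.2859 rad (taken the short way round)
course = atan2(Δλ, Δψ) = 274.27°

274.3°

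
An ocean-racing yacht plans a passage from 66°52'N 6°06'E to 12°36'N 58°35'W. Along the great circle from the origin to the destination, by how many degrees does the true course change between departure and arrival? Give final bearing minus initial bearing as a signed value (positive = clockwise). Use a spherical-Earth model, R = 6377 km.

-48.9°

At departure: θ₁ = atan2(sin Δλ cos φ₂, cos φ₁ sin φ₂ − sin φ₁ cos φ₂ cos Δλ) = 251.33°
At arrival: θ₂ = atan2(sin Δλ cos φ₁, −cos φ₂ sin φ₁ + sin φ₂ cos φ₁ cos Δλ) = 202.42°
Δθ = θ₂ − θ₁ = -48.9°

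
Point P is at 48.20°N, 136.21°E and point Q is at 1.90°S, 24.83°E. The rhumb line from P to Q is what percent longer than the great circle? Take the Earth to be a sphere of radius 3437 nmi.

Great circle: σ = 1.8417 rad → d_gc = Rσ = 6329.8 nmi
Rhumb: Δφ = -0.8744, Δλ = -1.9439, Δψ = -0.9959, q = Δφ/Δψ = 0.8780 → d_rh = R√(Δφ²+q²Δλ²) = 6591.5 nmi
Excess = (6591.5 − 6329.8) / 6329.8 = 261.7 / 6329.8 = 4.13% ≈ 4.1%

4.1%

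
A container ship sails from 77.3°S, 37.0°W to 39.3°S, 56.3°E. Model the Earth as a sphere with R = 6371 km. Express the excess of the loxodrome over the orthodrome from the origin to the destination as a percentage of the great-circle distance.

Great circle: σ = 0.9171 rad → d_gc = Rσ = 5843.1 km
Rhumb: Δφ = +0.6632, Δλ = +1.6284, Δψ = +1.4486, q = Δφ/Δψ = 0.4578 → d_rh = R√(Δφ²+q²Δλ²) = 6357.2 km
Excess = (6357.2 − 5843.1) / 5843.1 = 514.1 / 5843.1 = 8.80% ≈ 8.8%

8.8%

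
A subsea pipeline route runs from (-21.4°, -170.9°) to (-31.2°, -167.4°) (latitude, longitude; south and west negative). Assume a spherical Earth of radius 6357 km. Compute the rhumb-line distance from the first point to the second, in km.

1141 km

Rhumb course C = atan2(Δλ, Δψ) with Δψ = ln[tan(π/4+φ₂/2)/tan(π/4+φ₁/2)] = -0.1911, Δλ = +0.0611 → C = 162.28°
d = R·|Δφ| / |cos C| = 6357·0.17104 / 0.95254 = 1141 km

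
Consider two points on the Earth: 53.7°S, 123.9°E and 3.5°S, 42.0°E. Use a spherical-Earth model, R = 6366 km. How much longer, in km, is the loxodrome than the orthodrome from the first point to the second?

Great circle: cos σ = sin φ₁ sin φ₂ + cos φ₁ cos φ₂ cos Δλ,  σ = 1.4379 rad → d_gc = 9154.0 km
Rhumb line: Δψ = +1.0542, q = Δφ/Δψ = 0.8311, d_rh = R√(Δφ²+q²Δλ²) = 9397.3 km
Excess = 9397.3 − 9154.0 = 243.3 ≈ 243 km

243 km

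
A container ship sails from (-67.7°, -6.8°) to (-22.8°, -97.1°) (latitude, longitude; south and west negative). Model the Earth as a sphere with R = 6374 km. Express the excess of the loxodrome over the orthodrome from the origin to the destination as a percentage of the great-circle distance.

6.4%

Great circle: σ = 1.2061 rad → d_gc = Rσ = 7687.4 km
Rhumb: Δφ = +0.7837, Δλ = -1.5760, Δψ = +1.2152, q = Δφ/Δψ = 0.6449 → d_rh = R√(Δφ²+q²Δλ²) = 8180.4 km
Excess = (8180.4 − 7687.4) / 7687.4 = 493.0 / 7687.4 = 6.41% ≈ 6.4%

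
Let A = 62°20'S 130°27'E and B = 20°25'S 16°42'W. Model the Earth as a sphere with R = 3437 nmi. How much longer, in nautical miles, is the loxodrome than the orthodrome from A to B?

Great circle: cos σ = sin φ₁ sin φ₂ + cos φ₁ cos φ₂ cos Δλ,  σ = 1.6274 rad → d_gc = 5593.51 nmi
Rhumb line: Δψ = +1.0373, q = Δφ/Δψ = 0.7053, d_rh = R√(Δφ²+q²Δλ²) = 6714.05 nmi
Excess = 6714.05 − 5593.51 = 1120.54 ≈ 1121 nmi

1121 nmi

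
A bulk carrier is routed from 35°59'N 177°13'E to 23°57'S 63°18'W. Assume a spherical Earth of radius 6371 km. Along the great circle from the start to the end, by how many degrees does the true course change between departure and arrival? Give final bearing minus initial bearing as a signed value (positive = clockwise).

+23.4°

At departure: θ₁ = atan2(sin Δλ cos φ₂, cos φ₁ sin φ₂ − sin φ₁ cos φ₂ cos Δλ) = 94.61°
At arrival: θ₂ = atan2(sin Δλ cos φ₁, −cos φ₂ sin φ₁ + sin φ₂ cos φ₁ cos Δλ) = 118.05°
Δθ = θ₂ − θ₁ = +23.4°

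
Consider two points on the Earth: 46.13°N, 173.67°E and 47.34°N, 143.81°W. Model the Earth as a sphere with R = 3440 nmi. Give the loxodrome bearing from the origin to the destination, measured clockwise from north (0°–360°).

Meridional parts: M(φ₁)=+0.9095, M(φ₂)=+0.9404 → ΔM = +0.0308;  Δλ = +0.7421 rad
tan C = Δλ / ΔM = +24.0829 → C = 87.62°

87.6°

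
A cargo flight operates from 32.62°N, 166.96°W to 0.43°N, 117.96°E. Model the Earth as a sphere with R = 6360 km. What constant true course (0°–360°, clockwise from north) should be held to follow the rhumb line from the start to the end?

Δψ = ln[tan(π/4+φ₂/2)/tan(π/4+φ₁/2)] = -0.5953
Δλ = -1.3104 rad (taken the short way round)
course = atan2(Δλ, Δψ) = 245.57°

245.6°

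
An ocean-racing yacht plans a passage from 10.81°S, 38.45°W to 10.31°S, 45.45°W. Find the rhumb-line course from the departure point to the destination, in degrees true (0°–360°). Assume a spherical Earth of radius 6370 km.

274.2°

Δψ = ln[tan(π/4+φ₂/2)/tan(π/4+φ₁/2)] = +0.0089
Δλ = -0.1222 rad (taken the short way round)
course = atan2(Δλ, Δψ) = 274.16°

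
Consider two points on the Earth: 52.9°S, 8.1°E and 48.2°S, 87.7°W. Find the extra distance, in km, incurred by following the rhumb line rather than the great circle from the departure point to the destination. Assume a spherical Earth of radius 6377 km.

Great circle: cos σ = sin φ₁ sin φ₂ + cos φ₁ cos φ₂ cos Δλ,  σ = 0.9837 rad → d_gc = 6273.0 km
Rhumb line: Δψ = +0.1292, q = Δφ/Δψ = 0.6347, d_rh = R√(Δφ²+q²Δλ²) = 6787.7 km
Excess = 6787.7 − 6273.0 = 514.7 ≈ 515 km

515 km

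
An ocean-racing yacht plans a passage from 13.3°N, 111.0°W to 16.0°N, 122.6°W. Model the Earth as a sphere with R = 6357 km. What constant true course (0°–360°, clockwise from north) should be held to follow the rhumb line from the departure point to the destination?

Meridional parts: M(φ₁)=+0.2342, M(φ₂)=+0.2830 → ΔM = +0.0487;  Δλ = -0.2025 rad
tan C = Δλ / ΔM = -4.1562 → C = 283.53°

283.5°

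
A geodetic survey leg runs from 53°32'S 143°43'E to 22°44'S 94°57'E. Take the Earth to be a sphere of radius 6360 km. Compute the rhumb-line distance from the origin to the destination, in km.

5370 km

Δψ = ln[tan(π/4+φ₂/2)/tan(π/4+φ₁/2)] = +0.7028;  Δφ = +0.5376 rad,  Δλ = -0.8511 rad
q = Δφ/Δψ = 0.7649
d = R·√(Δφ² + q²Δλ²) = 6360·0.84429 = 5370 km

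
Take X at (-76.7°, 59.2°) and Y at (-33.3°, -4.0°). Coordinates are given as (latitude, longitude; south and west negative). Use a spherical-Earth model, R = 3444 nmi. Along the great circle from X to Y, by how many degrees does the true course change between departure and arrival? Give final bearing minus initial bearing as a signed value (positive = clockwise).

+56.9°

Initial bearing θ₁ = atan2(sin Δλ cos φ₂, cos φ₁ sin φ₂ − sin φ₁ cos φ₂ cos Δλ) = 287.86°
Final bearing θ₂ = (initial bearing from the destination back to the start) + 180° = 344.81°
Δθ = θ₂ − θ₁ = +56.9°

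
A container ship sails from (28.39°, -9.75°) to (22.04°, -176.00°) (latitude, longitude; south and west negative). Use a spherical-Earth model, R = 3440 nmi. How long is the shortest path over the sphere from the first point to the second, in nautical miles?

Haversine: a = sin²(Δφ/2)+cos φ₁ cos φ₂ sin²(Δλ/2) = 0.80683;  σ = 2·atan2(√a,√(1−a))
σ = 127.854° → d = Rσ = 3440·2.23147 = 7676 nmi

7676 nmi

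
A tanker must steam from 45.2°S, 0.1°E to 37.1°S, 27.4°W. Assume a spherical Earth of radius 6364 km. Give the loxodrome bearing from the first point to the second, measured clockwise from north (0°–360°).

291.4°

Δψ = ln[tan(π/4+φ₂/2)/tan(π/4+φ₁/2)] = +0.1881
Δλ = -0.4800 rad (taken the short way round)
course = atan2(Δλ, Δψ) = 291.40°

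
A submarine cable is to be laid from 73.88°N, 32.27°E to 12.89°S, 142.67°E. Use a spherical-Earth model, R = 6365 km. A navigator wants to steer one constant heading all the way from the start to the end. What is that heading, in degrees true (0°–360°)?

138.5°

Meridional parts: M(φ₁)=+1.9547, M(φ₂)=-0.2269 → ΔM = -2.1816;  Δλ = +1.9268 rad
tan C = Δλ / ΔM = -0.8832 → C = 138.55°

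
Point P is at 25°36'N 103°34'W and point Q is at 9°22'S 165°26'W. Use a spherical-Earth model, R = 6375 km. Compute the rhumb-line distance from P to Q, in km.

7751 km

Rhumb course C = atan2(Δλ, Δψ) with Δψ = ln[tan(π/4+φ₂/2)/tan(π/4+φ₁/2)] = -0.6267, Δλ = -1.0798 → C = 239.87°
d = R·|Δφ| / |cos C| = 6375·0.61028 / 0.50196 = 7751 km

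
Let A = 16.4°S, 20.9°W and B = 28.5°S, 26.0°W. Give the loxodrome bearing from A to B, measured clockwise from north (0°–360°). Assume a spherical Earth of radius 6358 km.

201.2°

Δψ = ln[tan(π/4+φ₂/2)/tan(π/4+φ₁/2)] = -0.2291
Δλ = -0.0890 rad (taken the short way round)
course = atan2(Δλ, Δψ) = 201.23°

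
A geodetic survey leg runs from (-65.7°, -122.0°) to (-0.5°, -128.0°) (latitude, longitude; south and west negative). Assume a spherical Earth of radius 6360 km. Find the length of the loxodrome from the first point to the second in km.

Δψ = ln[tan(π/4+φ₂/2)/tan(π/4+φ₁/2)] = +1.5270;  Δφ = +1.1380 rad,  Δλ = -0.1047 rad
q = Δφ/Δψ = 0.7452
d = R·√(Δφ² + q²Δλ²) = 6360·1.14063 = 7254 km

7254 km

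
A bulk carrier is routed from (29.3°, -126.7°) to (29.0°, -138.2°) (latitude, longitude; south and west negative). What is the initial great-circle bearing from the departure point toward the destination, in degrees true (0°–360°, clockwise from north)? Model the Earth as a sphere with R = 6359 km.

N = sin Δλ·cos φ₂ = -0.1744;  D = cos φ₁ sin φ₂ − sin φ₁ cos φ₂ cos Δλ = +0.0034
initial course = atan2(N, D) = 271.10°

271.1°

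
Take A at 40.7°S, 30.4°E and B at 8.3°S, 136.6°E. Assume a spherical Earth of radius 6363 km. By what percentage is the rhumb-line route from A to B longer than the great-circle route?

Great circle: σ = 1.6862 rad → d_gc = Rσ = 10729.4 km
Rhumb: Δφ = +0.5655, Δλ = +1.8535, Δψ = +0.6336, q = Δφ/Δψ = 0.8925 → d_rh = R√(Δφ²+q²Δλ²) = 11124.7 km
Excess = (11124.7 − 10729.4) / 10729.4 = 395.3 / 10729.4 = 3.68% ≈ 3.7%

3.7%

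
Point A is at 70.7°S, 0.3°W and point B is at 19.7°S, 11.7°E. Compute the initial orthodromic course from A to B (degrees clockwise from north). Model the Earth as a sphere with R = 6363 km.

14.5°

θ = atan2( sin Δλ·cos φ₂ ,  cos φ₁ sin φ₂ − sin φ₁ cos φ₂ cos Δλ )
  = atan2(+0.1957, +0.7577) = 14.48°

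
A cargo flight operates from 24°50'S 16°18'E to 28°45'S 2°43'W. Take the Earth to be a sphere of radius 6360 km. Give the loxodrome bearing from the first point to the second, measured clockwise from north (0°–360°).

Meridional parts: M(φ₁)=-0.4477, M(φ₂)=-0.5243 → ΔM = -0.0766;  Δλ = -0.3319 rad
tan C = Δλ / ΔM = +4.3328 → C = 257.00°

257.0°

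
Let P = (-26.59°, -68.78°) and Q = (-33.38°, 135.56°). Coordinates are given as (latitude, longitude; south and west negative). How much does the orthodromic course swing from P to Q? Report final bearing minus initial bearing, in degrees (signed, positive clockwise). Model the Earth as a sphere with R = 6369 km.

+133.4°

Initial bearing θ₁ = atan2(sin Δλ cos φ₂, cos φ₁ sin φ₂ − sin φ₁ cos φ₂ cos Δλ) = 202.46°
Final bearing θ₂ = (initial bearing from the destination back to the start) + 180° = 335.85°
Δθ = θ₂ − θ₁ = +133.4°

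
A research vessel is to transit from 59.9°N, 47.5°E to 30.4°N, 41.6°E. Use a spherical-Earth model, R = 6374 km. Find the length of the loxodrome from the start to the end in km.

3312 km

Rhumb course C = atan2(Δλ, Δψ) with Δψ = ln[tan(π/4+φ₂/2)/tan(π/4+φ₁/2)] = -0.7561, Δλ = -0.1030 → C = 187.76°
d = R·|Δφ| / |cos C| = 6374·0.51487 / 0.99085 = 3312 km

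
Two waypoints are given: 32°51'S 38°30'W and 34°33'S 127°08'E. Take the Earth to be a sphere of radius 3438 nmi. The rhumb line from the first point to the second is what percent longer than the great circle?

23.9%

Great circle: σ = 1.9419 rad → d_gc = Rσ = 6676.3 nmi
Rhumb: Δφ = -0.0297, Δλ = +2.8908, Δψ = -0.0357, q = Δφ/Δψ = 0.8319 → d_rh = R√(Δφ²+q²Δλ²) = 8268.6 nmi
Excess = (8268.6 − 6676.3) / 6676.3 = 1592.3 / 6676.3 = 23.85004% ≈ 23.9%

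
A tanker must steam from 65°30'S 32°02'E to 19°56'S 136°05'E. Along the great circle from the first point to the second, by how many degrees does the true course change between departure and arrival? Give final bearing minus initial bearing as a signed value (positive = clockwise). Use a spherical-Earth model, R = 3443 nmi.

-86.6°

Initial bearing θ₁ = atan2(sin Δλ cos φ₂, cos φ₁ sin φ₂ − sin φ₁ cos φ₂ cos Δλ) = 110.94°
Final bearing θ₂ = (initial bearing from the destination back to the start) + 180° = 24.33°
Δθ = θ₂ − θ₁ = -86.6°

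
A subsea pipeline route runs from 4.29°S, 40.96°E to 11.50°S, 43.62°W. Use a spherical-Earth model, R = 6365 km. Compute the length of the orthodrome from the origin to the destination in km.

Haversine: a = sin²(Δφ/2)+cos φ₁ cos φ₂ sin²(Δλ/2) = 0.44639;  σ = 2·atan2(√a,√(1−a))
σ = 83.845° → d = Rσ = 6365·1.46338 = 9314 km

9314 km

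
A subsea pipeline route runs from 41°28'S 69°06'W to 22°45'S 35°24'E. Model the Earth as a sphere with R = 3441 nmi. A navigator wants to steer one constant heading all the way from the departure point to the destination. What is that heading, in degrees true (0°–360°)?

78.0°

Meridional parts: M(φ₁)=-0.7967, M(φ₂)=-0.4079 → ΔM = +0.3888;  Δλ = +1.8239 rad
tan C = Δλ / ΔM = +4.6914 → C = 77.97°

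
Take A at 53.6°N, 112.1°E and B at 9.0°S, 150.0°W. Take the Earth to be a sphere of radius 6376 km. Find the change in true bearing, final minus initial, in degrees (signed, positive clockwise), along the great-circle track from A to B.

Initial bearing θ₁ = atan2(sin Δλ cos φ₂, cos φ₁ sin φ₂ − sin φ₁ cos φ₂ cos Δλ) = 89.04°
Final bearing θ₂ = (initial bearing from the destination back to the start) + 180° = 143.08°
Δθ = θ₂ − θ₁ = +54.0°

+54.0°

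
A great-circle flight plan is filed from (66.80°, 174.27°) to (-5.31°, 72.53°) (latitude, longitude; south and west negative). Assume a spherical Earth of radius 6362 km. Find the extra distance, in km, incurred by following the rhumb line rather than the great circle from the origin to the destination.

617 km

Great circle: cos σ = sin φ₁ sin φ₂ + cos φ₁ cos φ₂ cos Δλ,  σ = 1.7364 rad → d_gc = 11047.1 km
Rhumb line: Δψ = -1.6762, q = Δφ/Δψ = 0.7508, d_rh = R√(Δφ²+q²Δλ²) = 11664.3 km
Excess = 11664.3 − 11047.1 = 617.2 ≈ 617 km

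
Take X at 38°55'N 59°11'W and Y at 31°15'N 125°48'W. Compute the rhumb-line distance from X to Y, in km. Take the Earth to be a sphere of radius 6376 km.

6117 km

Rhumb course C = atan2(Δλ, Δψ) with Δψ = ln[tan(π/4+φ₂/2)/tan(π/4+φ₁/2)] = -0.1638, Δλ = -1.1627 → C = 261.98°
d = R·|Δφ| / |cos C| = 6376·0.13381 / 0.13947 = 6117 km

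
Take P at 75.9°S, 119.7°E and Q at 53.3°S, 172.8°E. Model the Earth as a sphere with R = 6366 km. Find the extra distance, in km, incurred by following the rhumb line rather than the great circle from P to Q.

Great circle: cos σ = sin φ₁ sin φ₂ + cos φ₁ cos φ₂ cos Δλ,  σ = 0.5256 rad → d_gc = 3345.8 km
Rhumb line: Δψ = +0.9866, q = Δφ/Δψ = 0.3998, d_rh = R√(Δφ²+q²Δλ²) = 3445.2 km
Excess = 3445.2 − 3345.8 = 99.4 ≈ 99 km

99 km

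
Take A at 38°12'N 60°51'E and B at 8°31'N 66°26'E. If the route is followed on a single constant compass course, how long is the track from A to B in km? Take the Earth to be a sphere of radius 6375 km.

Rhumb course C = atan2(Δλ, Δψ) with Δψ = ln[tan(π/4+φ₂/2)/tan(π/4+φ₁/2)] = -0.5732, Δλ = +0.0974 → C = 170.35°
d = R·|Δφ| / |cos C| = 6375·0.51807 / 0.98586 = 3350 km

3350 km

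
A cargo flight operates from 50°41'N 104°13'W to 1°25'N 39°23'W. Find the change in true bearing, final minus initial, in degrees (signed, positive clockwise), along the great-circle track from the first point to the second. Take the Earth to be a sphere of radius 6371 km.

+34.1°

Initial bearing θ₁ = atan2(sin Δλ cos φ₂, cos φ₁ sin φ₂ − sin φ₁ cos φ₂ cos Δλ) = 109.10°
Final bearing θ₂ = (initial bearing from the destination back to the start) + 180° = 143.21°
Δθ = θ₂ − θ₁ = +34.1°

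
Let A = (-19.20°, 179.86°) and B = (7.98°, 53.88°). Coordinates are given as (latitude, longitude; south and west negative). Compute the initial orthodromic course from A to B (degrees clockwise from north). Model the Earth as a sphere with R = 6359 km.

θ = atan2( sin Δλ·cos φ₂ ,  cos φ₁ sin φ₂ − sin φ₁ cos φ₂ cos Δλ )
  = atan2(-0.8014, -0.0602) = 265.70°

265.7°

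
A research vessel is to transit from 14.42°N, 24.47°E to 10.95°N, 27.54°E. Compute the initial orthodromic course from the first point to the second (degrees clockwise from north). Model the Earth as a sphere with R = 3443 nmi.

N = sin Δλ·cos φ₂ = +0.0526;  D = cos φ₁ sin φ₂ − sin φ₁ cos φ₂ cos Δλ = -0.0602
initial course = atan2(N, D) = 138.85°

138.9°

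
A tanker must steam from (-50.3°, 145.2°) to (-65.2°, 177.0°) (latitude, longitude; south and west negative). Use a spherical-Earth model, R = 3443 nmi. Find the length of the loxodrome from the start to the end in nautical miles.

1344 nmi

Rhumb course C = atan2(Δλ, Δψ) with Δψ = ln[tan(π/4+φ₂/2)/tan(π/4+φ₁/2)] = -0.4959, Δλ = +0.5550 → C = 131.78°
d = R·|Δφ| / |cos C| = 3443·0.26005 / 0.66627 = 1344 nmi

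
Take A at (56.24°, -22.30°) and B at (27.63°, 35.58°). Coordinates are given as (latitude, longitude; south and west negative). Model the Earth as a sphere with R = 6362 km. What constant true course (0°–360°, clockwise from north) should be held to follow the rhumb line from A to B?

124.4°

Meridional parts: M(φ₁)=+1.1926, M(φ₂)=+0.5021 → ΔM = -0.6905;  Δλ = +1.0102 rad
tan C = Δλ / ΔM = -1.4630 → C = 124.35°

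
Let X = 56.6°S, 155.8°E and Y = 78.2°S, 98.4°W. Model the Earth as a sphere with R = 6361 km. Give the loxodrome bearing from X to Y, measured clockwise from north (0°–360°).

Δψ = ln[tan(π/4+φ₂/2)/tan(π/4+φ₁/2)] = -1.0658
Δλ = +1.8466 rad (taken the short way round)
course = atan2(Δλ, Δψ) = 119.99°

120.0°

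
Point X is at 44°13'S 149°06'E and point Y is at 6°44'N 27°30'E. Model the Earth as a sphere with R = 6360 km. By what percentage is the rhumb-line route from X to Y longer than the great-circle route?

Great circle: σ = 2.0429 rad → d_gc = Rσ = 12992.6 km
Rhumb: Δφ = +0.8892, Δλ = -2.1223, Δψ = +0.9800, q = Δφ/Δψ = 0.9074 → d_rh = R√(Δφ²+q²Δλ²) = 13491.1 km
Excess = (13491.1 − 12992.6) / 12992.6 = 498.5 / 12992.6 = 3.84% ≈ 3.8%

3.8%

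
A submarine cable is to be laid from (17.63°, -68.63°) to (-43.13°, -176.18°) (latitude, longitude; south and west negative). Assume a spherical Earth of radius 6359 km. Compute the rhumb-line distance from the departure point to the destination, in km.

12920 km

Δψ = ln[tan(π/4+φ₂/2)/tan(π/4+φ₁/2)] = -1.1486;  Δφ = -1.0605 rad,  Δλ = -1.8771 rad
q = Δφ/Δψ = 0.9232
d = R·√(Δφ² + q²Δλ²) = 6359·2.03174 = 12920 km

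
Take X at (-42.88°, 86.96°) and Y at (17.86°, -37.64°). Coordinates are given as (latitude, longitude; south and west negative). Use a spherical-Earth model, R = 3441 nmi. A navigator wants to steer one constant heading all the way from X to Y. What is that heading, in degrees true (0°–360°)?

297.8°

Meridional parts: M(φ₁)=-0.8300, M(φ₂)=+0.3169 → ΔM = +1.1469;  Δλ = -2.1747 rad
tan C = Δλ / ΔM = -1.8962 → C = 297.81°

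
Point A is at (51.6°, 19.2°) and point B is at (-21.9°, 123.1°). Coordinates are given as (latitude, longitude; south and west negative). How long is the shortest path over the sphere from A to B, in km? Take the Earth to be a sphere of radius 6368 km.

12839 km

Haversine: a = sin²(Δφ/2)+cos φ₁ cos φ₂ sin²(Δλ/2) = 0.71538;  σ = 2·atan2(√a,√(1−a))
σ = 115.516° → d = Rσ = 6368·2.01613 = 12839 km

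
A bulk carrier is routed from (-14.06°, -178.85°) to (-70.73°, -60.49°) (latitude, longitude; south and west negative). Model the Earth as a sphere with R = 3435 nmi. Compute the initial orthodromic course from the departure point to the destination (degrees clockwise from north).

163.1°

θ = atan2( sin Δλ·cos φ₂ ,  cos φ₁ sin φ₂ − sin φ₁ cos φ₂ cos Δλ )
  = atan2(+0.2904, -0.9538) = 163.07°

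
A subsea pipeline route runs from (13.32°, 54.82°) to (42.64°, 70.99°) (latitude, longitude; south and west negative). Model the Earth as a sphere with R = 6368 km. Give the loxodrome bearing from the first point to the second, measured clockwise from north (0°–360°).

25.6°

Meridional parts: M(φ₁)=+0.2346, M(φ₂)=+0.8243 → ΔM = +0.5897;  Δλ = +0.2822 rad
tan C = Δλ / ΔM = +0.4786 → C = 25.58°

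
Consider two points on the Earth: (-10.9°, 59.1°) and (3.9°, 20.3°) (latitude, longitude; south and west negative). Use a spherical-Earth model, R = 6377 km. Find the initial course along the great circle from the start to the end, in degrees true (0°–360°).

288.9°

θ = atan2( sin Δλ·cos φ₂ ,  cos φ₁ sin φ₂ − sin φ₁ cos φ₂ cos Δλ )
  = atan2(-0.6252, +0.2138) = 288.88°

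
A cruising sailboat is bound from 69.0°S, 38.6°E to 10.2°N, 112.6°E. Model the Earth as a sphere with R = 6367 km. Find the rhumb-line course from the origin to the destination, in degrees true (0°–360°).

Δψ = ln[tan(π/4+φ₂/2)/tan(π/4+φ₁/2)] = +1.8645
Δλ = +1.2915 rad (taken the short way round)
course = atan2(Δλ, Δψ) = 34.71°

34.7°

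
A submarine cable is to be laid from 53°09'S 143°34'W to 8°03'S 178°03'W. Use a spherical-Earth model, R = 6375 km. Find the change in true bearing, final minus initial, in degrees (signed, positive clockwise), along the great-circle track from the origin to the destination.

+19.4°

At departure: θ₁ = atan2(sin Δλ cos φ₂, cos φ₁ sin φ₂ − sin φ₁ cos φ₂ cos Δλ) = 315.43°
At arrival: θ₂ = atan2(sin Δλ cos φ₁, −cos φ₂ sin φ₁ + sin φ₂ cos φ₁ cos Δλ) = 334.85°
Δθ = θ₂ − θ₁ = +19.4°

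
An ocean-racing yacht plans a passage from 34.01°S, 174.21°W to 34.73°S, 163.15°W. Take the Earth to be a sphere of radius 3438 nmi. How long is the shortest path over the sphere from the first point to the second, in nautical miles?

Haversine: a = sin²(Δφ/2)+cos φ₁ cos φ₂ sin²(Δλ/2) = 0.00637;  σ = 2·atan2(√a,√(1−a))
σ = 9.153° → d = Rσ = 3438·0.15975 = 549 nmi

549 nmi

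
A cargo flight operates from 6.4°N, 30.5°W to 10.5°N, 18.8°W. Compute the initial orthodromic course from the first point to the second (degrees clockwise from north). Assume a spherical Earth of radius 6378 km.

69.7°

θ = atan2( sin Δλ·cos φ₂ ,  cos φ₁ sin φ₂ − sin φ₁ cos φ₂ cos Δλ )
  = atan2(+0.1994, +0.0738) = 69.70°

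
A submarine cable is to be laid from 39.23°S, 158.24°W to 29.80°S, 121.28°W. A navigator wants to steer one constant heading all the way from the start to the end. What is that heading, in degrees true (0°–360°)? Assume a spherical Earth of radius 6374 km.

Δψ = ln[tan(π/4+φ₂/2)/tan(π/4+φ₁/2)] = +0.2002
Δλ = +0.6451 rad (taken the short way round)
course = atan2(Δλ, Δψ) = 72.76°

72.8°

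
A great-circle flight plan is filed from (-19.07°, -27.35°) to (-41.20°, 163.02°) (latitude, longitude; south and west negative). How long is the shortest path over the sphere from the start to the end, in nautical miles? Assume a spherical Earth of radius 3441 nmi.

7145 nmi

cos σ = sin φ₁ sin φ₂ + cos φ₁ cos φ₂ cos Δλ
      = sin(-19.07°)sin(-41.20°) + cos(-19.07°)cos(-41.20°)cos(-169.63°) = -0.4843
σ = 118.966° → d = Rσ = 3441·2.07636 = 7145 nmi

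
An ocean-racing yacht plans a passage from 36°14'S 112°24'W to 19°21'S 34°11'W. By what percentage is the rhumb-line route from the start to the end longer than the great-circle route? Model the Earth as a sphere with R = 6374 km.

2.0%

Great circle: σ = 1.2119 rad → d_gc = Rσ = 7724.5 km
Rhumb: Δφ = +0.2947, Δλ = +1.3651, Δψ = +0.3350, q = Δφ/Δψ = 0.8796 → d_rh = R√(Δφ²+q²Δλ²) = 7881.2 km
Excess = (7881.2 − 7724.5) / 7724.5 = 156.7 / 7724.5 = 2.03% ≈ 2.0%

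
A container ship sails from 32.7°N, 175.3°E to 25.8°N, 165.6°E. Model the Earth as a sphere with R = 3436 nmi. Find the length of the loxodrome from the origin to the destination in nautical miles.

654 nmi

Δψ = ln[tan(π/4+φ₂/2)/tan(π/4+φ₁/2)] = -0.1382;  Δφ = -0.1204 rad,  Δλ = -0.1693 rad
q = Δφ/Δψ = 0.8716
d = R·√(Δφ² + q²Δλ²) = 3436·0.19047 = 654 nmi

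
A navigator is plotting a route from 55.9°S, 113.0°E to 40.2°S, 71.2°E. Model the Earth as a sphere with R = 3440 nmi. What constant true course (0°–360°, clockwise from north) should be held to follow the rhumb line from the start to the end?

Meridional parts: M(φ₁)=-1.1819, M(φ₂)=-0.7675 → ΔM = +0.4145;  Δλ = -0.7295 rad
tan C = Δλ / ΔM = -1.7602 → C = 299.60°

299.6°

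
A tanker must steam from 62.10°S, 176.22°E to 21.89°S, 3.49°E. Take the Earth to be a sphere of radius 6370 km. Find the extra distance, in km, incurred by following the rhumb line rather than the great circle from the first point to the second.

3534 km

Great circle: cos σ = sin φ₁ sin φ₂ + cos φ₁ cos φ₂ cos Δλ,  σ = 1.6722 rad → d_gc = 10651.80 km
Rhumb line: Δψ = +1.0010, q = Δφ/Δψ = 0.7011, d_rh = R√(Δφ²+q²Δλ²) = 14186.29 km
Excess = 14186.29 − 10651.80 = 3534.49 ≈ 3534 km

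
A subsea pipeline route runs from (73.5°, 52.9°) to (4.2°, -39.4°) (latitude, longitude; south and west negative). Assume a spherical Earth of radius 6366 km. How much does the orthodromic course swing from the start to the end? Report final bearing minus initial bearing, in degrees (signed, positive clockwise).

-76.9°

At departure: θ₁ = atan2(sin Δλ cos φ₂, cos φ₁ sin φ₂ − sin φ₁ cos φ₂ cos Δλ) = 273.40°
At arrival: θ₂ = atan2(sin Δλ cos φ₁, −cos φ₂ sin φ₁ + sin φ₂ cos φ₁ cos Δλ) = 196.52°
Δθ = θ₂ − θ₁ = -76.9°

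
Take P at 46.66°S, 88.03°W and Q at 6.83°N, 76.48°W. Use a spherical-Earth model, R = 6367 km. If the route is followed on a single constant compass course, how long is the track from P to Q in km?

Rhumb course C = atan2(Δλ, Δψ) with Δψ = ln[tan(π/4+φ₂/2)/tan(π/4+φ₁/2)] = +1.0424, Δλ = +0.2016 → C = 10.94°
d = R·|Δφ| / |cos C| = 6367·0.93358 / 0.98181 = 6054 km

6054 km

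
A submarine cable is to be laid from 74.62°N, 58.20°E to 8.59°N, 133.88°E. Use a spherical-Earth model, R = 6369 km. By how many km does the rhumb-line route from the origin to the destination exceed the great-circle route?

352 km

Great circle: cos σ = sin φ₁ sin φ₂ + cos φ₁ cos φ₂ cos Δλ,  σ = 1.3604 rad → d_gc = 8664.2 km
Rhumb line: Δψ = -1.8518, q = Δφ/Δψ = 0.6223, d_rh = R√(Δφ²+q²Δλ²) = 9015.8 km
Excess = 9015.8 − 8664.2 = 351.6 ≈ 352 km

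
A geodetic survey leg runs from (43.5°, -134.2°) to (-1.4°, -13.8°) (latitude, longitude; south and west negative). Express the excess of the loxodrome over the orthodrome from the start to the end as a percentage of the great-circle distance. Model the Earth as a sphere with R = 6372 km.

4.3%

Great circle: σ = 1.9647 rad → d_gc = Rσ = 12518.9 km
Rhumb: Δφ = -0.7837, Δλ = +2.1014, Δψ = -0.8693, q = Δφ/Δψ = 0.9015 → d_rh = R√(Δφ²+q²Δλ²) = 13063.3 km
Excess = (13063.3 − 12518.9) / 12518.9 = 544.4 / 12518.9 = 4.349% ≈ 4.3%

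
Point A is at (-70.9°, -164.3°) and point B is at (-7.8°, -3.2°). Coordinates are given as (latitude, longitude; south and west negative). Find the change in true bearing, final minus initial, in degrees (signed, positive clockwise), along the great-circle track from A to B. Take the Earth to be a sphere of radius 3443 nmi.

-154.8°

At departure: θ₁ = atan2(sin Δλ cos φ₂, cos φ₁ sin φ₂ − sin φ₁ cos φ₂ cos Δλ) = 160.96°
At arrival: θ₂ = atan2(sin Δλ cos φ₁, −cos φ₂ sin φ₁ + sin φ₂ cos φ₁ cos Δλ) = 6.18°
Δθ = θ₂ − θ₁ = -154.8°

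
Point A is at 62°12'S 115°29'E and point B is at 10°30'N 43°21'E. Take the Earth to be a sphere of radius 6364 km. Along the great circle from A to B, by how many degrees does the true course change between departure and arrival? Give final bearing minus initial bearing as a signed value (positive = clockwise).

Initial bearing θ₁ = atan2(sin Δλ cos φ₂, cos φ₁ sin φ₂ − sin φ₁ cos φ₂ cos Δλ) = 290.60°
Final bearing θ₂ = (initial bearing from the destination back to the start) + 180° = 333.64°
Δθ = θ₂ − θ₁ = +43.0°

+43.0°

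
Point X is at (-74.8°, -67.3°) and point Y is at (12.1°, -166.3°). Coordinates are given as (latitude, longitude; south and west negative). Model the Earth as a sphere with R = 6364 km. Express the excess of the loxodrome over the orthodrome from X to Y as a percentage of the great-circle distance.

5.7%

Great circle: σ = 1.8156 rad → d_gc = Rσ = 11554.6 km
Rhumb: Δφ = +1.5167, Δλ = -1.7279, Δψ = +2.2270, q = Δφ/Δψ = 0.6811 → d_rh = R√(Δφ²+q²Δλ²) = 12216.8 km
Excess = (12216.8 − 11554.6) / 11554.6 = 662.2 / 11554.6 = 5.73% ≈ 5.7%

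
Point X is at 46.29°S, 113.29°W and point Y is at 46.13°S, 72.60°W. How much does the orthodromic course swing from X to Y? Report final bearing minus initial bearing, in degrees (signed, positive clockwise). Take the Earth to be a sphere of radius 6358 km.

At departure: θ₁ = atan2(sin Δλ cos φ₂, cos φ₁ sin φ₂ − sin φ₁ cos φ₂ cos Δλ) = 104.67°
At arrival: θ₂ = atan2(sin Δλ cos φ₁, −cos φ₂ sin φ₁ + sin φ₂ cos φ₁ cos Δλ) = 74.70°
Δθ = θ₂ − θ₁ = -30.0°

-30.0°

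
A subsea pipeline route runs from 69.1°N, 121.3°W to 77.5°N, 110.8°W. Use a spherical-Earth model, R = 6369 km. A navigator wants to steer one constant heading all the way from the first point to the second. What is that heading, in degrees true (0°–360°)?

Δψ = ln[tan(π/4+φ₂/2)/tan(π/4+φ₁/2)] = +0.5212
Δλ = +0.1833 rad (taken the short way round)
course = atan2(Δλ, Δψ) = 19.37°

19.4°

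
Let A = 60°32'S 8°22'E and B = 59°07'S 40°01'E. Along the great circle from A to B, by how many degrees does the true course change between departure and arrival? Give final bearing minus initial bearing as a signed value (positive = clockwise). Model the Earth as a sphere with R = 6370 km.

At departure: θ₁ = atan2(sin Δλ cos φ₂, cos φ₁ sin φ₂ − sin φ₁ cos φ₂ cos Δλ) = 98.81°
At arrival: θ₂ = atan2(sin Δλ cos φ₁, −cos φ₂ sin φ₁ + sin φ₂ cos φ₁ cos Δλ) = 71.27°
Δθ = θ₂ − θ₁ = -27.5°

-27.5°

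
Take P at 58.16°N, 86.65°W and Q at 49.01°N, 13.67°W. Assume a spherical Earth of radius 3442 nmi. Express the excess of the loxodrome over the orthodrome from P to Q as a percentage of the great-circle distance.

4.8%

Great circle: σ = 0.7340 rad → d_gc = Rσ = 2526.3 nmi
Rhumb: Δφ = -0.1597, Δλ = +1.2737, Δψ = -0.2704, q = Δφ/Δψ = 0.5907 → d_rh = R√(Δφ²+q²Δλ²) = 2647.3 nmi
Excess = (2647.3 − 2526.3) / 2526.3 = 121.0 / 2526.3 = 4.79% ≈ 4.8%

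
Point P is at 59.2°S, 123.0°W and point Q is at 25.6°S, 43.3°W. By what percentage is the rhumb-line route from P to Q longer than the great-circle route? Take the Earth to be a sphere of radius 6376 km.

4.3%

Great circle: σ = 1.0999 rad → d_gc = Rσ = 7012.8 km
Rhumb: Δφ = +0.5864, Δλ = +1.3910, Δψ = +0.8269, q = Δφ/Δψ = 0.7092 → d_rh = R√(Δφ²+q²Δλ²) = 7317.4 km
Excess = (7317.4 − 7012.8) / 7012.8 = 304.6 / 7012.8 = 4.34% ≈ 4.3%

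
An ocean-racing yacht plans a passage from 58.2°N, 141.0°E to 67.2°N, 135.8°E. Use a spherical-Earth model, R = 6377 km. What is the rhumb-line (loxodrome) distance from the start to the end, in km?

Rhumb course C = atan2(Δλ, Δψ) with Δψ = ln[tan(π/4+φ₂/2)/tan(π/4+φ₁/2)] = +0.3455, Δλ = -0.0908 → C = 345.28°
d = R·|Δφ| / |cos C| = 6377·0.15708 / 0.96719 = 1036 km

1036 km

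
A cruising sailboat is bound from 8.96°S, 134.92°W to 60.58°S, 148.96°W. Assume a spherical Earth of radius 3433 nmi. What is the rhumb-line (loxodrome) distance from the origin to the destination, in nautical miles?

3159 nmi

Rhumb course C = atan2(Δλ, Δψ) with Δψ = ln[tan(π/4+φ₂/2)/tan(π/4+φ₁/2)] = -1.1804, Δλ = -0.2450 → C = 191.73°
d = R·|Δφ| / |cos C| = 3433·0.90094 / 0.97912 = 3159 nmi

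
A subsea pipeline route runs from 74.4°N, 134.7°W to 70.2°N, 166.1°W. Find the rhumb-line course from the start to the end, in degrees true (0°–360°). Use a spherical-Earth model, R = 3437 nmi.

246.2°

Meridional parts: M(φ₁)=+1.9879, M(φ₂)=+1.7457 → ΔM = -0.2422;  Δλ = -0.5480 rad
tan C = Δλ / ΔM = +2.2625 → C = 246.15°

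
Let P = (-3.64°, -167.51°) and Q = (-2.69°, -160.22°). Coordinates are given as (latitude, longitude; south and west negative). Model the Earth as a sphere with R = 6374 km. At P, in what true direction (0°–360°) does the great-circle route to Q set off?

θ = atan2( sin Δλ·cos φ₂ ,  cos φ₁ sin φ₂ − sin φ₁ cos φ₂ cos Δλ )
  = atan2(+0.1268, +0.0161) = 82.78°

82.8°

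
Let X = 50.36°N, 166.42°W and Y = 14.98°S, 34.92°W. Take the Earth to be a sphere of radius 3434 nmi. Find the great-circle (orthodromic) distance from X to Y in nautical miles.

7636 nmi

Haversine: a = sin²(Δφ/2)+cos φ₁ cos φ₂ sin²(Δλ/2) = 0.80370;  σ = 2·atan2(√a,√(1−a))
σ = 127.402° → d = Rσ = 3434·2.22359 = 7636 nmi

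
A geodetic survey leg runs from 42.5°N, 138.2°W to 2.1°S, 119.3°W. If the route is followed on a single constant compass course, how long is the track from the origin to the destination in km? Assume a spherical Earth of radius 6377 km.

5318 km

Rhumb course C = atan2(Δλ, Δψ) with Δψ = ln[tan(π/4+φ₂/2)/tan(π/4+φ₁/2)] = -0.8576, Δλ = +0.3299 → C = 158.96°
d = R·|Δφ| / |cos C| = 6377·0.77842 / 0.93334 = 5318 km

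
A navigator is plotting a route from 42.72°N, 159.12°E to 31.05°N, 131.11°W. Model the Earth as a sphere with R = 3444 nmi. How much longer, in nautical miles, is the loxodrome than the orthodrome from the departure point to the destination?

84 nmi

Great circle: cos σ = sin φ₁ sin φ₂ + cos φ₁ cos φ₂ cos Δλ,  σ = 0.9673 rad → d_gc = 3331.2 nmi
Rhumb line: Δψ = -0.2556, q = Δφ/Δψ = 0.7969, d_rh = R√(Δφ²+q²Δλ²) = 3414.8 nmi
Excess = 3414.8 − 3331.2 = 83.6 ≈ 84 nmi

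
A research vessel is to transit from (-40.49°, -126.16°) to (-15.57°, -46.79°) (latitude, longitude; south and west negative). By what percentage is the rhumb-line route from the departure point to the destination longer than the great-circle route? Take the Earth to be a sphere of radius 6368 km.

2.2%

Great circle: σ = 1.2562 rad → d_gc = Rσ = 7999.5 km
Rhumb: Δφ = +0.4349, Δλ = +1.3853, Δψ = +0.4990, q = Δφ/Δψ = 0.8717 → d_rh = R√(Δφ²+q²Δλ²) = 8173.1 km
Excess = (8173.1 − 7999.5) / 7999.5 = 173.6 / 7999.5 = 2.17% ≈ 2.2%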